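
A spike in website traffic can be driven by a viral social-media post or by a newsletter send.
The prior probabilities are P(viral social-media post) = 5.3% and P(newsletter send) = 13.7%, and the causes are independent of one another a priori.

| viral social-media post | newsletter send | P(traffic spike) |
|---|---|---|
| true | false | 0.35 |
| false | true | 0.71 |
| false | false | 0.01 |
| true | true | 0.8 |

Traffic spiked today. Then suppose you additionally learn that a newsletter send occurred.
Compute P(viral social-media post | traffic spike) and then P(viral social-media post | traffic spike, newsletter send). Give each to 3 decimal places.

P(viral social-media post | traffic spike) ≈ 0.179; P(viral social-media post | traffic spike, newsletter send) ≈ 0.059

By total probability over the 4 (viral social-media post, newsletter send) configurations:
  P(traffic spike) = 0.01·0.947·0.863 + 0.71·0.947·0.137 + 0.35·0.053·0.863 + 0.8·0.053·0.137
        = 0.008173 + 0.092115 + 0.016009 + 0.005809 = 0.122106
Keeping only the viral social-media post-present terms gives 0.021818, so
  P(viral social-media post | traffic spike) = 0.021818 / 0.122106 ≈ 0.179

Now also conditioning on newsletter send=true:
Weight on viral social-media post=true, given the evidence: 0.8·0.053 = 0.042400
Denominator P(traffic spike | newsletter send): 0.71·0.947 + 0.8·0.053 = 0.714770
P(viral social-media post | traffic spike, newsletter send) = 0.042400/0.714770 ≈ 0.059
— newsletter send explains away the evidence for viral social-media post.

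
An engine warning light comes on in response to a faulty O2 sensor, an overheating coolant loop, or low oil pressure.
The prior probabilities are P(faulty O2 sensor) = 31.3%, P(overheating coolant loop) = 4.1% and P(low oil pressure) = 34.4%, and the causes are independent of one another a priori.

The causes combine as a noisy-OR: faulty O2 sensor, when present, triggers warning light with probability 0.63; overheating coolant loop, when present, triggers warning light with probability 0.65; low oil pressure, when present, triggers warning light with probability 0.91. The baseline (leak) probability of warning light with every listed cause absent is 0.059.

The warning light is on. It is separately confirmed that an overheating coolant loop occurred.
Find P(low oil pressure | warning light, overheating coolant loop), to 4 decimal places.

Under noisy-OR, P(warning light | causes) = 1 − (1−0.059)·∏(1−qᵢ) over the active causes.
P(warning light | overheating coolant loop) = 0.67065×0.687×0.656 + 0.970359×0.687×0.344 + 0.87814×0.313×0.656 + 0.989033×0.313×0.344 = 0.302243 + 0.229323 + 0.180307 + 0.106491 = 0.818364
The low oil pressure-present share is 0.229323 + 0.106491 = 0.335814.
P(low oil pressure | warning light, overheating coolant loop) = 0.335814 / 0.818364 ≈ 0.4103

P(low oil pressure | warning light, overheating coolant loop) ≈ 0.4103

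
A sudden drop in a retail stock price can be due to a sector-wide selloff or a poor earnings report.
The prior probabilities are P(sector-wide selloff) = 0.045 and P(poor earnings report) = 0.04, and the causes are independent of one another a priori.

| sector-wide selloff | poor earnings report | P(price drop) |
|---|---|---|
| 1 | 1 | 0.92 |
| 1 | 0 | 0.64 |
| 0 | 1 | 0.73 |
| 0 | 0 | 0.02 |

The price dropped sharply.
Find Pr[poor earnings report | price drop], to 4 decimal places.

Numerator (weight on configurations with poor earnings report): 0.027886 + 0.001656 = 0.029542
The normalizing constant is 0.02×0.955×0.96 + 0.73×0.955×0.04 + 0.64×0.045×0.96 + 0.92×0.045×0.04 = 0.075526
Posterior = 0.029542 / 0.075526 ≈ 0.3912

Pr[poor earnings report | price drop] ≈ 0.3912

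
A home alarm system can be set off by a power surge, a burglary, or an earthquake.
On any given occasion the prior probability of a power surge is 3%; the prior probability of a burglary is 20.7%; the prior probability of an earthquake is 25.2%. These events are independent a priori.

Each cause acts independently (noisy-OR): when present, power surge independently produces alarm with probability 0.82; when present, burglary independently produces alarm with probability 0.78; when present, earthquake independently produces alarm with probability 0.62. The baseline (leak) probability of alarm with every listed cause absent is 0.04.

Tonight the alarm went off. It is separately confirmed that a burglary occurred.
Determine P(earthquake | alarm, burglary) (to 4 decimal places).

P(earthquake | alarm, burglary) ≈ 0.2811

Under noisy-OR, P(alarm | causes) = 1 − (1−0.04)·∏(1−qᵢ) over the active causes.
Numerator (weight on configurations with earthquake): 0.224822 + 0.007451 = 0.232273
The normalizing constant is 0.7888·0.97·0.748 + 0.919744·0.97·0.252 + 0.961984·0.03·0.748 + 0.985554·0.03·0.252 = 0.826182
Posterior = 0.232273 / 0.826182 ≈ 0.2811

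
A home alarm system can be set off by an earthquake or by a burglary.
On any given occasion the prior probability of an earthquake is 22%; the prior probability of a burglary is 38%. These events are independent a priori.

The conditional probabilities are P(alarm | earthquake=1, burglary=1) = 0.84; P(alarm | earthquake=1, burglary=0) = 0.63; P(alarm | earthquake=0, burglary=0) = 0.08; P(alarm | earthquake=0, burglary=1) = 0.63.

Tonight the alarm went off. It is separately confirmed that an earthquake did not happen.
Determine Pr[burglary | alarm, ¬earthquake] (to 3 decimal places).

Pr[burglary | alarm, ¬earthquake] ≈ 0.828

Weight on burglary=true, given the evidence: 0.63·0.38 = 0.239400
Normalizer over all consistent configurations: 0.08·0.62 + 0.63·0.38 = 0.289000
Posterior = 0.239400 / 0.289000 ≈ 0.828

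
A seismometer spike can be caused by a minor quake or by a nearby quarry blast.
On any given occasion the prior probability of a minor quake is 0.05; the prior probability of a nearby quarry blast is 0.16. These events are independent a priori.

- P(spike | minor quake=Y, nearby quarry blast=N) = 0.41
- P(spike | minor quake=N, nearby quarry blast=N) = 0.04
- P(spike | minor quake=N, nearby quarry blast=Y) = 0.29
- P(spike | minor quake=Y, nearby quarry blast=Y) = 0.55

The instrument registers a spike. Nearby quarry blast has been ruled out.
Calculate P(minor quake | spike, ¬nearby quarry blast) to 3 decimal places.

P(minor quake | spike, ¬nearby quarry blast) ≈ 0.350

P(spike | ¬nearby quarry blast) = 0.04·0.95 + 0.41·0.05 = 0.038000 + 0.020500 = 0.058500
Of this, 0.020500 comes from 0.41·0.05 (the minor quake=true cases).
P(minor quake | spike, ¬nearby quarry blast) = 0.020500 / 0.058500 ≈ 0.350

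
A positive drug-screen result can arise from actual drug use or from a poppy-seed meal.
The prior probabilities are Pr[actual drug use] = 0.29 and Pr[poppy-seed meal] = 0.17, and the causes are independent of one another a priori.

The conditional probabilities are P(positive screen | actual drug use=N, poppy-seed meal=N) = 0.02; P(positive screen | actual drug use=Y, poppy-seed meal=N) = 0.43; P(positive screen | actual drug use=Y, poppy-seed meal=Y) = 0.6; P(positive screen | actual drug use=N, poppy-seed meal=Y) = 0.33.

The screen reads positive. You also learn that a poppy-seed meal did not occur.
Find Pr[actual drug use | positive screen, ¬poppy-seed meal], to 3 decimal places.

For the numerator, keep only actual drug use=true terms: 0.43·0.29 = 0.124700
The normalizing constant is 0.02·0.71 + 0.43·0.29 = 0.138900
Posterior = 0.124700 / 0.138900 ≈ 0.898

Pr[actual drug use | positive screen, ¬poppy-seed meal] ≈ 0.898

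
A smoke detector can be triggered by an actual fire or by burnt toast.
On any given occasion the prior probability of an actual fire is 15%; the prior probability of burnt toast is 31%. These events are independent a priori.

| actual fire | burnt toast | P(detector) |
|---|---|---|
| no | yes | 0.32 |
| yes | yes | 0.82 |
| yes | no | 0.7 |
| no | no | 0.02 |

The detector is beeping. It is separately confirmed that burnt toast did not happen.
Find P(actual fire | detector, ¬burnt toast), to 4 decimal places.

P(actual fire | detector, ¬burnt toast) ≈ 0.8607

For the numerator, keep only actual fire=true terms: 0.7·0.15 = 0.105000
Normalizer over all consistent configurations: 0.02·0.85 + 0.7·0.15 = 0.122000
P(actual fire | detector, ¬burnt toast) = 0.105000/0.122000 ≈ 0.8607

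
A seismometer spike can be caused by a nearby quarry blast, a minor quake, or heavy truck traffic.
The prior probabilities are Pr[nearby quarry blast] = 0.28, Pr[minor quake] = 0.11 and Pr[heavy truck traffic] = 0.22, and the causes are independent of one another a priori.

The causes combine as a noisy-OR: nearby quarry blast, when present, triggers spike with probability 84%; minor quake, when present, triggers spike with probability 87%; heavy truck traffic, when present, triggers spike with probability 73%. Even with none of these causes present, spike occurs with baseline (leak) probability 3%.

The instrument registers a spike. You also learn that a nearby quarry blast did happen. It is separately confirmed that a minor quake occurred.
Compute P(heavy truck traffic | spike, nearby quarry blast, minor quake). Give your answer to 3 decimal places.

Under noisy-OR, P(spike | causes) = 1 − (1−0.03)·∏(1−qᵢ) over the active causes.
Weight on heavy truck traffic=true, given the evidence: 0.994552×0.22 = 0.218801
Normalizer over all consistent configurations: 0.979824×0.78 + 0.994552×0.22 = 0.983064
P(heavy truck traffic | spike, nearby quarry blast, minor quake) = 0.218801/0.983064 ≈ 0.223

P(heavy truck traffic | spike, nearby quarry blast, minor quake) ≈ 0.223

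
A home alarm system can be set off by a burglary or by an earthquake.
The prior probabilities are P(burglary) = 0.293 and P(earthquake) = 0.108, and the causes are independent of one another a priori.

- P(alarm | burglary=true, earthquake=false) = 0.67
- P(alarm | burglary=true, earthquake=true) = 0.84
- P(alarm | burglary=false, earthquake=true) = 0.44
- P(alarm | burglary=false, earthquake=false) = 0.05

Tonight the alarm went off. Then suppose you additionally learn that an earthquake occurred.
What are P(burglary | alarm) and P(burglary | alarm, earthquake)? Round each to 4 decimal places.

P(burglary | alarm) ≈ 0.7559; P(burglary | alarm, earthquake) ≈ 0.4417

Weight on burglary=true, given the evidence: 0.175109 + 0.026581 = 0.201690
Normalizer over all consistent configurations: 0.05×0.707×0.892 + 0.44×0.707×0.108 + 0.67×0.293×0.892 + 0.84×0.293×0.108 = 0.266819
P(burglary | alarm) = 0.201690/0.266819 ≈ 0.7559

With the extra evidence:
P(alarm | earthquake) = 0.44·0.707 + 0.84·0.293 = 0.311080 + 0.246120 = 0.557200
Of this, 0.246120 comes from 0.84·0.293 (the burglary=true cases).
P(burglary | alarm, earthquake) = 0.246120 / 0.557200 ≈ 0.4417
Conditioning on earthquake lowers the posterior on burglary: the classic explaining-away effect in a common-effect structure.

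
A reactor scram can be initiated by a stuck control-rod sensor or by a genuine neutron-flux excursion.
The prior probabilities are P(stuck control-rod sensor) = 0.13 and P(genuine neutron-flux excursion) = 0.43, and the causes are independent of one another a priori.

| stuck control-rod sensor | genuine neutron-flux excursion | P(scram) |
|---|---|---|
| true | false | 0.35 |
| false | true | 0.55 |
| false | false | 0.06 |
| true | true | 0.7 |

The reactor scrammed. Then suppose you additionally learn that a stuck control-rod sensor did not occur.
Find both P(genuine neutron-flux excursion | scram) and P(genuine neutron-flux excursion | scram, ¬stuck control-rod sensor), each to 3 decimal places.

P(genuine neutron-flux excursion | scram) ≈ 0.815; P(genuine neutron-flux excursion | scram, ¬stuck control-rod sensor) ≈ 0.874

P(scram) = 0.06*0.87*0.57 + 0.55*0.87*0.43 + 0.35*0.13*0.57 + 0.7*0.13*0.43 = 0.029754 + 0.205755 + 0.025935 + 0.039130 = 0.300574
Of this, 0.244885 comes from 0.205755 + 0.039130 (the genuine neutron-flux excursion=true cases).
Hence the posterior is 0.244885/0.300574 ≈ 0.815.

With the extra evidence:
Sum P(scram|·) weighted by the priors over both values of genuine neutron-flux excursion:
  P(scram | ¬stuck control-rod sensor) = 0.06×0.57 + 0.55×0.43
        = 0.034200 + 0.236500 = 0.270700
Configurations with genuine neutron-flux excursion contribute 0.236500, so
  P(genuine neutron-flux excursion | scram, ¬stuck control-rod sensor) = 0.236500 / 0.270700 ≈ 0.874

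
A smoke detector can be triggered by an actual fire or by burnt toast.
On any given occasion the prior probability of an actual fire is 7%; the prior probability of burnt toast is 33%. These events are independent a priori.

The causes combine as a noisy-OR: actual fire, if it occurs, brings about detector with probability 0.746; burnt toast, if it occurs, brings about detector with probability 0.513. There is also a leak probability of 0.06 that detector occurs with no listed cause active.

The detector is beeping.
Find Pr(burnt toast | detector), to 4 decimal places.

Under noisy-OR, P(detector | causes) = 1 − (1−0.06)·∏(1−qᵢ) over the active causes.
P(detector) = 0.06*0.93*0.67 + 0.54222*0.93*0.33 + 0.76124*0.07*0.67 + 0.883724*0.07*0.33 = 0.037386 + 0.166407 + 0.035702 + 0.020414 = 0.259909
Restricting to configurations with burnt toast present: 0.166407 + 0.020414 = 0.186821.
So P(burnt toast | detector) = 0.186821/0.259909 ≈ 0.7188.

Pr(burnt toast | detector) ≈ 0.7188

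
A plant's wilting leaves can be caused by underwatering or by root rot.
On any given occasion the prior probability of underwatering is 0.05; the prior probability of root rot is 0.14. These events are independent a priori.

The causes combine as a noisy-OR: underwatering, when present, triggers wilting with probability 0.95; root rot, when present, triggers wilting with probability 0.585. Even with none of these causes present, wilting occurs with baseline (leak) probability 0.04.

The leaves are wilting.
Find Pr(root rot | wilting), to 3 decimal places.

Pr(root rot | wilting) ≈ 0.541

Under noisy-OR, P(wilting | causes) = 1 − (1−0.04)·∏(1−qᵢ) over the active causes.
Sum P(wilting|·) weighted by the priors over the 4 (underwatering, root rot) configurations:
  P(wilting) = 0.04×0.95×0.86 + 0.6016×0.95×0.14 + 0.952×0.05×0.86 + 0.98008×0.05×0.14
        = 0.032680 + 0.080013 + 0.040936 + 0.006861 = 0.160490
Keeping only the root rot-present terms gives 0.086874, so
  P(root rot | wilting) = 0.086874 / 0.160490 ≈ 0.541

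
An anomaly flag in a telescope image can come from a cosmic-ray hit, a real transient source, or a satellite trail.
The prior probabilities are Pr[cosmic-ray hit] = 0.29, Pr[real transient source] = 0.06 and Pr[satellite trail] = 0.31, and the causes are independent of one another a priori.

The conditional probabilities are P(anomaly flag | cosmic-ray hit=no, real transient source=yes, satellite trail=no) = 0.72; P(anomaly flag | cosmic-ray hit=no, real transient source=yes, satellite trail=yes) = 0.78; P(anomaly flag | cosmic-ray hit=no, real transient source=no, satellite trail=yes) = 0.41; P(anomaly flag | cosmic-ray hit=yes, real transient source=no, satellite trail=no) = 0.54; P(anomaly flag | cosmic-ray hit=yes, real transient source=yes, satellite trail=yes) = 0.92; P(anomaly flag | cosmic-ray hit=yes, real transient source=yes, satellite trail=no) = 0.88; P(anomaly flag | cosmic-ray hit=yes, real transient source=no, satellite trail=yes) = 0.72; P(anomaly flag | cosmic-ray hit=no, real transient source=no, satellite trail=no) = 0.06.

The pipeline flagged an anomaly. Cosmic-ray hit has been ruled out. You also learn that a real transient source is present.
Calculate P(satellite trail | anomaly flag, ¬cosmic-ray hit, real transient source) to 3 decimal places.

Weight on satellite trail=true, given the evidence: 0.78·0.31 = 0.241800
Denominator P(anomaly flag | ¬cosmic-ray hit, real transient source): 0.72·0.69 + 0.78·0.31 = 0.738600
P(satellite trail | anomaly flag, ¬cosmic-ray hit, real transient source) = 0.241800/0.738600 ≈ 0.327

P(satellite trail | anomaly flag, ¬cosmic-ray hit, real transient source) ≈ 0.327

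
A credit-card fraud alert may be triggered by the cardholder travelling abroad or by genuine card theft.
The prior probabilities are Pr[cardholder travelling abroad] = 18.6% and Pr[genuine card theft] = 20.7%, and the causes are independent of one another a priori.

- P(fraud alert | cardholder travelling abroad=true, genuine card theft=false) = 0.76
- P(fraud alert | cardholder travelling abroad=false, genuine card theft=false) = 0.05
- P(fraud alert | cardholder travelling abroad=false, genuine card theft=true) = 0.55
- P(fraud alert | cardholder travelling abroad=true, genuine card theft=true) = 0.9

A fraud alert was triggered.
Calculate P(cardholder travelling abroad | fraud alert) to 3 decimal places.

Weight on cardholder travelling abroad=true, given the evidence: 0.112098 + 0.034652 = 0.146750
Denominator P(fraud alert): 0.05·0.814·0.793 + 0.55·0.814·0.207 + 0.76·0.186·0.793 + 0.9·0.186·0.207 = 0.271699
Posterior = 0.146750 / 0.271699 ≈ 0.540

P(cardholder travelling abroad | fraud alert) ≈ 0.540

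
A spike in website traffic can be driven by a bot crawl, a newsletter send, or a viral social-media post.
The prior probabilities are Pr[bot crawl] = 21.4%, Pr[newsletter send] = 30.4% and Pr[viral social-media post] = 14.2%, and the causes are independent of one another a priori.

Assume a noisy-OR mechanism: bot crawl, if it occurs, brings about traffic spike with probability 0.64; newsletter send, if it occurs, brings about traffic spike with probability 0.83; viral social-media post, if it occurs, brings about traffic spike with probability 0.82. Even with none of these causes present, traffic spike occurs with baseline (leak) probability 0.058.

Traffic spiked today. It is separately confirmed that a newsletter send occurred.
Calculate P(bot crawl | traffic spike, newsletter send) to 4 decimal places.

P(bot crawl | traffic spike, newsletter send) ≈ 0.2314

Under noisy-OR, P(traffic spike | causes) = 1 − (1−0.058)·∏(1−qᵢ) over the active causes.
P(traffic spike | newsletter send) = 0.83986·0.786·0.858 + 0.971175·0.786·0.142 + 0.94235·0.214·0.858 + 0.989623·0.214·0.142 = 0.566392 + 0.108395 + 0.173027 + 0.030073 = 0.877887
Restricting to configurations with bot crawl present: 0.173027 + 0.030073 = 0.203100.
Hence the posterior is 0.203100/0.877887 ≈ 0.2314.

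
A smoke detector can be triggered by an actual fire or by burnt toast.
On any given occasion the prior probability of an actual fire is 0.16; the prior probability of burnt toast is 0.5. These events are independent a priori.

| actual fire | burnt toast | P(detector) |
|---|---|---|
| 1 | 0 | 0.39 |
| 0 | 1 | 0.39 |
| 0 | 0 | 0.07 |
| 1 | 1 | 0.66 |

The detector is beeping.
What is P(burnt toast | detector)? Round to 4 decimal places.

By total probability over the 4 (actual fire, burnt toast) configurations:
  P(detector) = 0.07*0.84*0.5 + 0.39*0.84*0.5 + 0.39*0.16*0.5 + 0.66*0.16*0.5
        = 0.029400 + 0.163800 + 0.031200 + 0.052800 = 0.277200
Configurations with burnt toast contribute 0.216600, so
  P(burnt toast | detector) = 0.216600 / 0.277200 ≈ 0.7814

P(burnt toast | detector) ≈ 0.7814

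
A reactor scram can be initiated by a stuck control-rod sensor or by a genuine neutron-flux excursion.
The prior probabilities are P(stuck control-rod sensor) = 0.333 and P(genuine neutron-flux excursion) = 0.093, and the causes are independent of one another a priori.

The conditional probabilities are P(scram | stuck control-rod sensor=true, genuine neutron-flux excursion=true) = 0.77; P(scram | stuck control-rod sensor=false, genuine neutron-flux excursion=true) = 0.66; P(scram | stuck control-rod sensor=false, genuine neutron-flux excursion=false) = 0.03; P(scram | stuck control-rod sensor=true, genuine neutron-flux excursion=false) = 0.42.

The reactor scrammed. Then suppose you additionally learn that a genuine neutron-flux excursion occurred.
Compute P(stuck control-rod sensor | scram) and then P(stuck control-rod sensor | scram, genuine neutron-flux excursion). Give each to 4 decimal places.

P(stuck control-rod sensor | scram) ≈ 0.7183; P(stuck control-rod sensor | scram, genuine neutron-flux excursion) ≈ 0.3681

By total probability over the 4 (stuck control-rod sensor, genuine neutron-flux excursion) configurations:
  P(scram) = 0.03·0.667·0.907 + 0.66·0.667·0.093 + 0.42·0.333·0.907 + 0.77·0.333·0.093
        = 0.018149 + 0.040940 + 0.126853 + 0.023846 = 0.209788
Keeping only the stuck control-rod sensor-present terms gives 0.150699, so
  P(stuck control-rod sensor | scram) = 0.150699 / 0.209788 ≈ 0.7183

Now condition on the additional information:
Weight on stuck control-rod sensor=true, given the evidence: 0.77·0.333 = 0.256410
The normalizing constant is 0.66·0.667 + 0.77·0.333 = 0.696630
P(stuck control-rod sensor | scram, genuine neutron-flux excursion) = 0.256410/0.696630 ≈ 0.3681
Conditioning on genuine neutron-flux excursion lowers the posterior on stuck control-rod sensor: the classic explaining-away effect in a common-effect structure.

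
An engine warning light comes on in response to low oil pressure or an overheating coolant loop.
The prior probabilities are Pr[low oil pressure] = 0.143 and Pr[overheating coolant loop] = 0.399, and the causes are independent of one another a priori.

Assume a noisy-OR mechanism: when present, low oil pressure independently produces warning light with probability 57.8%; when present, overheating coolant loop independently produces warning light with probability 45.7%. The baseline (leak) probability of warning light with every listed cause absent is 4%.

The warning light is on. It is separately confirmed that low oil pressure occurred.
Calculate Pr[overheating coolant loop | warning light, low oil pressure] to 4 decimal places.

Under noisy-OR, P(warning light | causes) = 1 − (1−0.04)·∏(1−qᵢ) over the active causes.
Numerator (weight on configurations with overheating coolant loop): 0.78002×0.399 = 0.311228
Normalizer over all consistent configurations: 0.59488×0.601 + 0.78002×0.399 = 0.668751
P(overheating coolant loop | warning light, low oil pressure) = 0.311228/0.668751 ≈ 0.4654

Pr[overheating coolant loop | warning light, low oil pressure] ≈ 0.4654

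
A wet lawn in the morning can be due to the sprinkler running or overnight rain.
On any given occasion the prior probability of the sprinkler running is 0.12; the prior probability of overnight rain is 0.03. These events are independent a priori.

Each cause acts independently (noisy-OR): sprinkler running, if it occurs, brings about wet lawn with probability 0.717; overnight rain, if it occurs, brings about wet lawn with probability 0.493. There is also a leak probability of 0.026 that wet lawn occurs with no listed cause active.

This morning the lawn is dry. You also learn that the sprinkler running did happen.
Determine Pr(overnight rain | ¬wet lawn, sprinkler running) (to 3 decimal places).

Under noisy-OR, P(wet lawn | causes) = 1 − (1−0.026)·∏(1−qᵢ) over the active causes.
Numerator (weight on configurations with overnight rain): 0.13975·0.03 = 0.004193
Normalizer over all consistent configurations: 0.275642·0.97 + 0.13975·0.03 = 0.271566
Posterior = 0.004193 / 0.271566 ≈ 0.015

Pr(overnight rain | ¬wet lawn, sprinkler running) ≈ 0.015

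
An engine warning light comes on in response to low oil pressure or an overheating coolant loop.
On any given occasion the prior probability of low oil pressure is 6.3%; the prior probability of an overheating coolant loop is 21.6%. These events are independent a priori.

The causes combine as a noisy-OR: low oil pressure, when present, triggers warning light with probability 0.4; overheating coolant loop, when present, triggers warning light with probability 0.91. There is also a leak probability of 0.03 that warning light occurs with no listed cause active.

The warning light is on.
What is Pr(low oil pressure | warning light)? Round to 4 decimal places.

Pr(low oil pressure | warning light) ≈ 0.1396

Under noisy-OR, P(warning light | causes) = 1 − (1−0.03)·∏(1−qᵢ) over the active causes.
Sum P(warning light|·) weighted by the priors over the 4 (low oil pressure, overheating coolant loop) configurations:
  P(warning light) = 0.03·0.937·0.784 + 0.9127·0.937·0.216 + 0.418·0.063·0.784 + 0.94762·0.063·0.216
        = 0.022038 + 0.184723 + 0.020646 + 0.012895 = 0.240302
The terms with low oil pressure present sum to 0.033541, so
  P(low oil pressure | warning light) = 0.033541 / 0.240302 ≈ 0.1396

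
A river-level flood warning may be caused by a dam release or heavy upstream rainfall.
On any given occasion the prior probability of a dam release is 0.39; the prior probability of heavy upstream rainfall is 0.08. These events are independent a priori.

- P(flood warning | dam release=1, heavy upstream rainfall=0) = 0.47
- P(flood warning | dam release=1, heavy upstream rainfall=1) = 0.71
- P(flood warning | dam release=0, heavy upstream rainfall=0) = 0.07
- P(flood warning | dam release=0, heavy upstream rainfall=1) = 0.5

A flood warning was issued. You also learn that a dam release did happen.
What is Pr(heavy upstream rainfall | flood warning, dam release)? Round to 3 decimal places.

Pr(heavy upstream rainfall | flood warning, dam release) ≈ 0.116

By total probability over both values of heavy upstream rainfall:
  P(flood warning | dam release) = 0.47·0.92 + 0.71·0.08
        = 0.432400 + 0.056800 = 0.489200
Configurations with heavy upstream rainfall contribute 0.056800, so
  P(heavy upstream rainfall | flood warning, dam release) = 0.056800 / 0.489200 ≈ 0.116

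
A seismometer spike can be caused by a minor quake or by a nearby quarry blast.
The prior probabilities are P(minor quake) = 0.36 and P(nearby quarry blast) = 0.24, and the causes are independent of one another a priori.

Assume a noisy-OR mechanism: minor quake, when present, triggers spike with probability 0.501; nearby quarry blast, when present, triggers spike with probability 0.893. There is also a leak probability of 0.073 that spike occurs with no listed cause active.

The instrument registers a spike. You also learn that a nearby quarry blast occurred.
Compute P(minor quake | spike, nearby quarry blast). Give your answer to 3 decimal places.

P(minor quake | spike, nearby quarry blast) ≈ 0.372

Under noisy-OR, P(spike | causes) = 1 − (1−0.073)·∏(1−qᵢ) over the active causes.
Numerator (weight on configurations with minor quake): 0.950505·0.36 = 0.342182
The normalizing constant is 0.900811·0.64 + 0.950505·0.36 = 0.918701
Posterior = 0.342182 / 0.918701 ≈ 0.372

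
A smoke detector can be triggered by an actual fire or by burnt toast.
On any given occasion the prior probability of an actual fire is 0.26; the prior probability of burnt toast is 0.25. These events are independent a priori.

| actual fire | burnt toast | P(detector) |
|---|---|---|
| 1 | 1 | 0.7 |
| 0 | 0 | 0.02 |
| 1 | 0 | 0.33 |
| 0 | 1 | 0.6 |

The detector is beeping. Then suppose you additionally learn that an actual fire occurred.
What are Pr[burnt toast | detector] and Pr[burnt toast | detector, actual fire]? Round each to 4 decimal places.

Numerator (weight on configurations with burnt toast): 0.111000 + 0.045500 = 0.156500
Denominator P(detector): 0.02*0.74*0.75 + 0.6*0.74*0.25 + 0.33*0.26*0.75 + 0.7*0.26*0.25 = 0.231950
Posterior = 0.156500 / 0.231950 ≈ 0.6747

With the extra evidence:
P(detector | actual fire) = 0.33×0.75 + 0.7×0.25 = 0.247500 + 0.175000 = 0.422500
Restricting to configurations with burnt toast present: 0.7×0.25 = 0.175000.
Hence the posterior is 0.175000/0.422500 ≈ 0.4142.

Pr[burnt toast | detector] ≈ 0.6747; Pr[burnt toast | detector, actual fire] ≈ 0.4142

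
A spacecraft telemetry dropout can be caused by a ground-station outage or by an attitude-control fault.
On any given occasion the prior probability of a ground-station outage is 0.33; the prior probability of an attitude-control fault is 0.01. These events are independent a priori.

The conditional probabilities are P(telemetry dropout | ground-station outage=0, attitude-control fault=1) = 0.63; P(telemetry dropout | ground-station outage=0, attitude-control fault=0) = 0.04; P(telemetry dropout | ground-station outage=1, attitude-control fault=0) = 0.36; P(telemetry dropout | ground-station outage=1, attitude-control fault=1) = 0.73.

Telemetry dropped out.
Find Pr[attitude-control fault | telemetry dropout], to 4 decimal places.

Pr[attitude-control fault | telemetry dropout] ≈ 0.0440

For the numerator, keep only attitude-control fault=true terms: 0.004221 + 0.002409 = 0.006630
Denominator P(telemetry dropout): 0.04*0.67*0.99 + 0.63*0.67*0.01 + 0.36*0.33*0.99 + 0.73*0.33*0.01 = 0.150774
P(attitude-control fault | telemetry dropout) = 0.006630/0.150774 ≈ 0.0440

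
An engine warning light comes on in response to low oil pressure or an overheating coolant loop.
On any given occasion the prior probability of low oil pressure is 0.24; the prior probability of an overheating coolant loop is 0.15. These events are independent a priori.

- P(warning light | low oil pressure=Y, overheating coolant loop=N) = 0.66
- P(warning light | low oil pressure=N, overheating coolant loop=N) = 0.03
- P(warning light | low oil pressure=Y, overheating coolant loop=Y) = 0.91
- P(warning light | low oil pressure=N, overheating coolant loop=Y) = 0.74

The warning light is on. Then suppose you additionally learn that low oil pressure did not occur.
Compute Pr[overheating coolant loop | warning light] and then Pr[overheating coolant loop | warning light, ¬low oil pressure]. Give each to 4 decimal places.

P(warning light) = 0.03*0.76*0.85 + 0.74*0.76*0.15 + 0.66*0.24*0.85 + 0.91*0.24*0.15 = 0.019380 + 0.084360 + 0.134640 + 0.032760 = 0.271140
The overheating coolant loop-present share is 0.084360 + 0.032760 = 0.117120.
Hence the posterior is 0.117120/0.271140 ≈ 0.4320.

Now also conditioning on low oil pressure≠true:
For the numerator, keep only overheating coolant loop=true terms: 0.74·0.15 = 0.111000
Denominator P(warning light | ¬low oil pressure): 0.03·0.85 + 0.74·0.15 = 0.136500
Posterior = 0.111000 / 0.136500 ≈ 0.8132

Pr[overheating coolant loop | warning light] ≈ 0.4320; Pr[overheating coolant loop | warning light, ¬low oil pressure] ≈ 0.8132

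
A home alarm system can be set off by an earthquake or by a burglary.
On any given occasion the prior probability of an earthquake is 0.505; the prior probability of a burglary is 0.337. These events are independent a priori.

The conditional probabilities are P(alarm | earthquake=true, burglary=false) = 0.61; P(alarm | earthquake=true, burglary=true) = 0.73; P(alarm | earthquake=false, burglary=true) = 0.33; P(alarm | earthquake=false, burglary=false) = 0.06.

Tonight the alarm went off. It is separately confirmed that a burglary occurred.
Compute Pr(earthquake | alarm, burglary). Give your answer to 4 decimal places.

Pr(earthquake | alarm, burglary) ≈ 0.6930

By total probability over both values of earthquake:
  P(alarm | burglary) = 0.33×0.495 + 0.73×0.505
        = 0.163350 + 0.368650 = 0.532000
Keeping only the earthquake-present terms gives 0.368650, so
  P(earthquake | alarm, burglary) = 0.368650 / 0.532000 ≈ 0.6930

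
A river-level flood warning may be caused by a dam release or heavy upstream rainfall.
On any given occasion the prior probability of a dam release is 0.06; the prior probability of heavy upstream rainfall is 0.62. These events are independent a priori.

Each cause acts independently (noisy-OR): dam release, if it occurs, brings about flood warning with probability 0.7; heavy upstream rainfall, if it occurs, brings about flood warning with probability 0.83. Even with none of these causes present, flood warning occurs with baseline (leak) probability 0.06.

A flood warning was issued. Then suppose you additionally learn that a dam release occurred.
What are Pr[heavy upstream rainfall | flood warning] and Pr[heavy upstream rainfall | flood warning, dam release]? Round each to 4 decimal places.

Under noisy-OR, P(flood warning | causes) = 1 − (1−0.06)·∏(1−qᵢ) over the active causes.
P(flood warning) = 0.06·0.94·0.38 + 0.8402·0.94·0.62 + 0.718·0.06·0.38 + 0.95206·0.06·0.62 = 0.021432 + 0.489669 + 0.016370 + 0.035417 = 0.562888
The heavy upstream rainfall-present share is 0.489669 + 0.035417 = 0.525086.
So P(heavy upstream rainfall | flood warning) = 0.525086/0.562888 ≈ 0.9328.

Now also conditioning on dam release=true:
Weight on heavy upstream rainfall=true, given the evidence: 0.95206×0.62 = 0.590277
Denominator P(flood warning | dam release): 0.718×0.38 + 0.95206×0.62 = 0.863117
P(heavy upstream rainfall | flood warning, dam release) = 0.590277/0.863117 ≈ 0.6839

Pr[heavy upstream rainfall | flood warning] ≈ 0.9328; Pr[heavy upstream rainfall | flood warning, dam release] ≈ 0.6839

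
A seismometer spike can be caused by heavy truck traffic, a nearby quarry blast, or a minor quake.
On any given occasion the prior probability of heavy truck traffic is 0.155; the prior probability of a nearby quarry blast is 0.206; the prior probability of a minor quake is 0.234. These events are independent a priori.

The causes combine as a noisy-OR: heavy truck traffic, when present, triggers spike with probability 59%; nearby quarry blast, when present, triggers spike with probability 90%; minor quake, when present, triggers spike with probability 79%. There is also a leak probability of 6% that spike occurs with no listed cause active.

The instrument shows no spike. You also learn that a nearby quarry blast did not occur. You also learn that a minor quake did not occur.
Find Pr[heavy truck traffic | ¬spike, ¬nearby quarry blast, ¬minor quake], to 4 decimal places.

Pr[heavy truck traffic | ¬spike, ¬nearby quarry blast, ¬minor quake] ≈ 0.0699

Under noisy-OR, P(spike | causes) = 1 − (1−0.06)·∏(1−qᵢ) over the active causes.
P(¬spike | ¬nearby quarry blast, ¬minor quake) = 0.94×0.845 + 0.3854×0.155 = 0.794300 + 0.059737 = 0.854037
The heavy truck traffic-present share is 0.3854×0.155 = 0.059737.
P(heavy truck traffic | ¬spike, ¬nearby quarry blast, ¬minor quake) = 0.059737 / 0.854037 ≈ 0.0699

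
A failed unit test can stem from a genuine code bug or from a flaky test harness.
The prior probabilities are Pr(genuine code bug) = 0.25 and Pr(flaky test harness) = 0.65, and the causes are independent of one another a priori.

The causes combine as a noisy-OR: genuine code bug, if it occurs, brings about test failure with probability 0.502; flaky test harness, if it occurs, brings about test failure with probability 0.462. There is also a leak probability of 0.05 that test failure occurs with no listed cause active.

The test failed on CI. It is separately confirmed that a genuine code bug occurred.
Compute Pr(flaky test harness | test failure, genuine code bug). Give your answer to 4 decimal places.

Under noisy-OR, P(test failure | causes) = 1 − (1−0.05)·∏(1−qᵢ) over the active causes.
Numerator (weight on configurations with flaky test harness): 0.745472×0.65 = 0.484557
Normalizer over all consistent configurations: 0.5269×0.35 + 0.745472×0.65 = 0.668972
Posterior = 0.484557 / 0.668972 ≈ 0.7243

Pr(flaky test harness | test failure, genuine code bug) ≈ 0.7243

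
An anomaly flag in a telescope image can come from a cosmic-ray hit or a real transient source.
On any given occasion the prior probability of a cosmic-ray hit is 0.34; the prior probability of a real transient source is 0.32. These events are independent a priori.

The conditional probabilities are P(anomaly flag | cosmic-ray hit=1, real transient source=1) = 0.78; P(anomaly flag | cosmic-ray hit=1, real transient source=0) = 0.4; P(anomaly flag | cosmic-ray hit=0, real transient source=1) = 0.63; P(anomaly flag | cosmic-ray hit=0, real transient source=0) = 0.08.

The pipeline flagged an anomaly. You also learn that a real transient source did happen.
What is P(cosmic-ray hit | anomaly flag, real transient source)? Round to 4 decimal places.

P(anomaly flag | real transient source) = 0.63×0.66 + 0.78×0.34 = 0.415800 + 0.265200 = 0.681000
Of this, 0.265200 comes from 0.78×0.34 (the cosmic-ray hit=true cases).
Hence the posterior is 0.265200/0.681000 ≈ 0.3894.

P(cosmic-ray hit | anomaly flag, real transient source) ≈ 0.3894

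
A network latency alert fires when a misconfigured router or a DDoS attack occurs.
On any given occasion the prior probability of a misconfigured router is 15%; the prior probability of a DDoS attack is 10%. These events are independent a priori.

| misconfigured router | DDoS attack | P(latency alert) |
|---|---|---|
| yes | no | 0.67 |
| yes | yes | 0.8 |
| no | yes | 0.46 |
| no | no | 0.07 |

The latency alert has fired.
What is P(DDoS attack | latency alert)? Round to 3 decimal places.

P(DDoS attack | latency alert) ≈ 0.262

P(latency alert) = 0.07×0.85×0.9 + 0.46×0.85×0.1 + 0.67×0.15×0.9 + 0.8×0.15×0.1 = 0.053550 + 0.039100 + 0.090450 + 0.012000 = 0.195100
Restricting to configurations with DDoS attack present: 0.039100 + 0.012000 = 0.051100.
So P(DDoS attack | latency alert) = 0.051100/0.195100 ≈ 0.262.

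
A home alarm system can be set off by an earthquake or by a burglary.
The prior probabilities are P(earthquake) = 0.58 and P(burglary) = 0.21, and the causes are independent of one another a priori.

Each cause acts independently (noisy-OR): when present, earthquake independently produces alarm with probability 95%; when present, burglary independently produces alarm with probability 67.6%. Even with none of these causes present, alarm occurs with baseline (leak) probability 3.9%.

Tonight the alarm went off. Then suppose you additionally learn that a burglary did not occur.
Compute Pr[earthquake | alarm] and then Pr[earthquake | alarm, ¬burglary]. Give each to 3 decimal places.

Under noisy-OR, P(alarm | causes) = 1 − (1−0.039)·∏(1−qᵢ) over the active causes.
P(alarm) = 0.039*0.42*0.79 + 0.688636*0.42*0.21 + 0.95195*0.58*0.79 + 0.984432*0.58*0.21 = 0.012940 + 0.060738 + 0.436183 + 0.119904 = 0.629765
The earthquake-present share is 0.436183 + 0.119904 = 0.556087.
P(earthquake | alarm) = 0.556087 / 0.629765 ≈ 0.883

Now condition on the additional information:
P(alarm | ¬burglary) = 0.039·0.42 + 0.95195·0.58 = 0.016380 + 0.552131 = 0.568511
Restricting to configurations with earthquake present: 0.95195·0.58 = 0.552131.
So P(earthquake | alarm, ¬burglary) = 0.552131/0.568511 ≈ 0.971.
Ruling out burglary raises the posterior on earthquake — the flip side of explaining away.

Pr[earthquake | alarm] ≈ 0.883; Pr[earthquake | alarm, ¬burglary] ≈ 0.971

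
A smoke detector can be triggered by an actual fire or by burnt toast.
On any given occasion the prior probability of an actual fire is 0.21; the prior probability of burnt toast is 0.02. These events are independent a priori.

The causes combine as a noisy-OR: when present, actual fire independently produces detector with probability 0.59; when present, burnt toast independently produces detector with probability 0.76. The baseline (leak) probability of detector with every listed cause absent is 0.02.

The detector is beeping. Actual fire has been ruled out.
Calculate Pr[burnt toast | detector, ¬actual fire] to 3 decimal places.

Pr[burnt toast | detector, ¬actual fire] ≈ 0.438

Under noisy-OR, P(detector | causes) = 1 − (1−0.02)·∏(1−qᵢ) over the active causes.
Enumerate both values of burnt toast and weight by the priors:
  P(detector | ¬actual fire) = 0.02·0.98 + 0.7648·0.02
        = 0.019600 + 0.015296 = 0.034896
Configurations with burnt toast contribute 0.015296, so
  P(burnt toast | detector, ¬actual fire) = 0.015296 / 0.034896 ≈ 0.438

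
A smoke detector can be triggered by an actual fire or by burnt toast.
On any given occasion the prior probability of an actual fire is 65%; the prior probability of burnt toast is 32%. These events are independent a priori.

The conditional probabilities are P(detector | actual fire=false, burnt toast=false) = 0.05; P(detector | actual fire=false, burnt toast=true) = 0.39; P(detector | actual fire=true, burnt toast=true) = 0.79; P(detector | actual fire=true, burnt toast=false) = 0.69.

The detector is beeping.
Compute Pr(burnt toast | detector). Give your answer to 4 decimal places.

Pr(burnt toast | detector) ≈ 0.3963

Sum P(detector|·) weighted by the priors over the 4 (actual fire, burnt toast) configurations:
  P(detector) = 0.05*0.35*0.68 + 0.39*0.35*0.32 + 0.69*0.65*0.68 + 0.79*0.65*0.32
        = 0.011900 + 0.043680 + 0.304980 + 0.164320 = 0.524880
The terms with burnt toast present sum to 0.208000, so
  P(burnt toast | detector) = 0.208000 / 0.524880 ≈ 0.3963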